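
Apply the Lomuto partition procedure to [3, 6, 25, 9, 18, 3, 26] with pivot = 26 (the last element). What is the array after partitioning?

Lomuto partition with pivot = 26:

Initial array: [3, 6, 25, 9, 18, 3, 26]

arr[0]=3 <= 26: swap with position 0, array becomes [3, 6, 25, 9, 18, 3, 26]
arr[1]=6 <= 26: swap with position 1, array becomes [3, 6, 25, 9, 18, 3, 26]
arr[2]=25 <= 26: swap with position 2, array becomes [3, 6, 25, 9, 18, 3, 26]
arr[3]=9 <= 26: swap with position 3, array becomes [3, 6, 25, 9, 18, 3, 26]
arr[4]=18 <= 26: swap with position 4, array becomes [3, 6, 25, 9, 18, 3, 26]
arr[5]=3 <= 26: swap with position 5, array becomes [3, 6, 25, 9, 18, 3, 26]

Place pivot at position 6: [3, 6, 25, 9, 18, 3, 26]
Pivot position: 6

After partitioning with pivot 26, the array becomes [3, 6, 25, 9, 18, 3, 26]. The pivot is placed at index 6. All elements to the left of the pivot are <= 26, and all elements to the right are > 26.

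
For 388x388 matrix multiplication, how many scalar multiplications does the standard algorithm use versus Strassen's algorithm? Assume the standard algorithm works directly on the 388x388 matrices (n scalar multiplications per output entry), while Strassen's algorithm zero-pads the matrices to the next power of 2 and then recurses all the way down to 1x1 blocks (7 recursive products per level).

Matrix multiplication for 388x388 matrices:

Strassen's algorithm requires power-of-2 dimensions. Pad 388x388 to 512x512 (next power of 2).

Standard algorithm: 388^3 = 58411072 multiplications
Strassen's algorithm: 7^(log2(512)) = 7^9 = 40353607 multiplications
Savings: 58411072 - 40353607 = 18057465 multiplications

Standard: 58411072 multiplications (388^3). Strassen: 40353607 multiplications (7^9, after padding to 512x512). Strassen reduces 8 recursive multiplications to 7 at each level.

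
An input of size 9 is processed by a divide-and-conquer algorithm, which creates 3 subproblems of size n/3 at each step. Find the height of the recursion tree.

For divide and conquer with division factor 3:

Problem sizes at each level:
Level 0: 9
Level 1: 3
Level 2: 1

The root is level 0 and the size-1 base case is level 2 (the tree spans levels 0 through 2, i.e. 3 levels counting the root), so the depth is the number of divisions: log_3(9) = 2

The recursion tree depth is log_3(9) = 2. At each level, the problem size is divided by 3, so it takes 2 divisions to reduce to a base case of size 1. The algorithm makes 3 recursive calls at each level.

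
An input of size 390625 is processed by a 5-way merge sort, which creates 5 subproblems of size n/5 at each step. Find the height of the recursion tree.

For divide and conquer with division factor 5:

Problem sizes at each level:
Level 0: 390625
Level 1: 78125
Level 2: 15625
Level 3: 3125
Level 4: 625
Level 5: 125
Level 6: 25
Level 7: 5
Level 8: 1

The root is level 0 and the size-1 base case is level 8 (the tree spans levels 0 through 8, i.e. 9 levels counting the root), so the depth is the number of divisions: log_5(390625) = 8

The recursion tree depth is log_5(390625) = 8. At each level, the problem size is divided by 5, so it takes 8 divisions to reduce to a base case of size 1. The algorithm makes 5 recursive calls at each level.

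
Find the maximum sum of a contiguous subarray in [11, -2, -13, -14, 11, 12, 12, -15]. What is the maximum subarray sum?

Using Kadane's algorithm on [11, -2, -13, -14, 11, 12, 12, -15]:

Scanning through the array:
Position 1 (value -2): max_ending_here = 9, max_so_far = 11
Position 2 (value -13): max_ending_here = -4, max_so_far = 11
Position 3 (value -14): max_ending_here = -14, max_so_far = 11
Position 4 (value 11): max_ending_here = 11, max_so_far = 11
Position 5 (value 12): max_ending_here = 23, max_so_far = 23
Position 6 (value 12): max_ending_here = 35, max_so_far = 35
Position 7 (value -15): max_ending_here = 20, max_so_far = 35

Maximum subarray: [11, 12, 12]
Maximum sum: 35

The maximum subarray is [11, 12, 12] with sum 35. This subarray runs from index 4 to index 6.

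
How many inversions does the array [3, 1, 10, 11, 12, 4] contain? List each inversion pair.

Finding inversions in [3, 1, 10, 11, 12, 4]:

(0, 1): arr[0]=3 > arr[1]=1
(2, 5): arr[2]=10 > arr[5]=4
(3, 5): arr[3]=11 > arr[5]=4
(4, 5): arr[4]=12 > arr[5]=4

Total inversions: 4

The array has 4 inversion(s): (0,1), (2,5), (3,5), (4,5). Each pair (i,j) satisfies i < j and arr[i] > arr[j].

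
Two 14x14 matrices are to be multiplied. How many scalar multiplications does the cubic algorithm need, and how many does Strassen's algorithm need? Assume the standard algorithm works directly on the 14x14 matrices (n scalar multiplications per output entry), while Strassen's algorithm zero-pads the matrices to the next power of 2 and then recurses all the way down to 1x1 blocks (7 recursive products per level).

Matrix multiplication for 14x14 matrices:

Strassen's algorithm requires power-of-2 dimensions. Pad 14x14 to 16x16 (next power of 2).

Standard algorithm: 14^3 = 2744 multiplications
Strassen's algorithm: 7^(log2(16)) = 7^4 = 2401 multiplications
Savings: 2744 - 2401 = 343 multiplications

Standard: 2744 multiplications (14^3). Strassen: 2401 multiplications (7^4, after padding to 16x16). Strassen reduces 8 recursive multiplications to 7 at each level.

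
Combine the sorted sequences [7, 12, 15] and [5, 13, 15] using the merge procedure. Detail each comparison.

Merging process:

Compare 7 vs 5: take 5 from right. Merged: [5]
Compare 7 vs 13: take 7 from left. Merged: [5, 7]
Compare 12 vs 13: take 12 from left. Merged: [5, 7, 12]
Compare 15 vs 13: take 13 from right. Merged: [5, 7, 12, 13]
Compare 15 vs 15: take 15 from left. Merged: [5, 7, 12, 13, 15]
Append remaining from right: [15]. Merged: [5, 7, 12, 13, 15, 15]

Final merged array: [5, 7, 12, 13, 15, 15]
Total comparisons: 5

The merged array is [5, 7, 12, 13, 15, 15], requiring 5 comparisons. The merge step runs in O(n) time where n is the total number of elements.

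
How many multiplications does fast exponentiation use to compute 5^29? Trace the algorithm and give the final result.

Computing 5^29 by squaring (build up from 5^1; each line after the first costs one multiplication):

5^1 = 5
5^2 = (5^1)^2 = 5^2 = 25
5^3 = 5 * 5^2 = 5 * 25 = 125
5^6 = (5^3)^2 = 125^2 = 15625
5^7 = 5 * 5^6 = 5 * 15625 = 78125
5^14 = (5^7)^2 = 78125^2 = 6103515625
5^28 = (5^14)^2 = 6103515625^2 = 37252902984619140625
5^29 = 5 * 5^28 = 5 * 37252902984619140625 = 186264514923095703125

Result: 186264514923095703125
Multiplications needed: 7 (7 lines after 5^1)

5^29 = 186264514923095703125. Using exponentiation by squaring, this requires 7 multiplications. The key idea: if the exponent is even, square the half-power; if odd, multiply by the base once.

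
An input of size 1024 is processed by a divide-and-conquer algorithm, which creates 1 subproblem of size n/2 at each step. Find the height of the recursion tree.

For divide and conquer with division factor 2:

Problem sizes at each level:
Level 0: 1024
Level 1: 512
Level 2: 256
Level 3: 128
Level 4: 64
Level 5: 32
Level 6: 16
Level 7: 8
Level 8: 4
Level 9: 2
Level 10: 1

The root is level 0 and the size-1 base case is level 10 (the tree spans levels 0 through 10, i.e. 11 levels counting the root), so the depth is the number of divisions: log_2(1024) = 10

The recursion tree depth is log_2(1024) = 10. At each level, the problem size is divided by 2, so it takes 10 divisions to reduce to a base case of size 1. The algorithm makes 1 recursive call at each level.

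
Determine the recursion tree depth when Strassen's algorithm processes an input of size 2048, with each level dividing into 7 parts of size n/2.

For divide and conquer with division factor 2:

Problem sizes at each level:
Level 0: 2048
Level 1: 1024
Level 2: 512
Level 3: 256
Level 4: 128
Level 5: 64
Level 6: 32
Level 7: 16
Level 8: 8
Level 9: 4
Level 10: 2
Level 11: 1

The root is level 0 and the size-1 base case is level 11 (the tree spans levels 0 through 11, i.e. 12 levels counting the root), so the depth is the number of divisions: log_2(2048) = 11

The recursion tree depth is log_2(2048) = 11. At each level, the problem size is divided by 2, so it takes 11 divisions to reduce to a base case of size 1. The algorithm makes 7 recursive calls at each level.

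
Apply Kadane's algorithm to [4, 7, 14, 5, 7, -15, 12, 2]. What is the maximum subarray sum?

Using Kadane's algorithm on [4, 7, 14, 5, 7, -15, 12, 2]:

Scanning through the array:
Position 1 (value 7): max_ending_here = 11, max_so_far = 11
Position 2 (value 14): max_ending_here = 25, max_so_far = 25
Position 3 (value 5): max_ending_here = 30, max_so_far = 30
Position 4 (value 7): max_ending_here = 37, max_so_far = 37
Position 5 (value -15): max_ending_here = 22, max_so_far = 37
Position 6 (value 12): max_ending_here = 34, max_so_far = 37
Position 7 (value 2): max_ending_here = 36, max_so_far = 37

Maximum subarray: [4, 7, 14, 5, 7]
Maximum sum: 37

The maximum subarray is [4, 7, 14, 5, 7] with sum 37. This subarray runs from index 0 to index 4.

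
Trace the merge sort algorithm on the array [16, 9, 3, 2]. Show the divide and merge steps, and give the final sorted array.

Merge sort trace:

Split: [16, 9, 3, 2] -> [16, 9] and [3, 2]
  Split: [16, 9] -> [16] and [9]
  Merge: [16] + [9] -> [9, 16]
  Split: [3, 2] -> [3] and [2]
  Merge: [3] + [2] -> [2, 3]
Merge: [9, 16] + [2, 3] -> [2, 3, 9, 16]

Final sorted array: [2, 3, 9, 16]

The merge sort proceeds by recursively splitting the array and merging sorted halves.
After all merges, the sorted array is [2, 3, 9, 16].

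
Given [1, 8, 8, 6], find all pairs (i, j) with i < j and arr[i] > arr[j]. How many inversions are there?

Finding inversions in [1, 8, 8, 6]:

(1, 3): arr[1]=8 > arr[3]=6
(2, 3): arr[2]=8 > arr[3]=6

Total inversions: 2

The array has 2 inversion(s): (1,3), (2,3). Each pair (i,j) satisfies i < j and arr[i] > arr[j].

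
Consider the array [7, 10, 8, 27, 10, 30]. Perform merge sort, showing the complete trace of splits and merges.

Merge sort trace:

Split: [7, 10, 8, 27, 10, 30] -> [7, 10, 8] and [27, 10, 30]
  Split: [7, 10, 8] -> [7] and [10, 8]
    Split: [10, 8] -> [10] and [8]
    Merge: [10] + [8] -> [8, 10]
  Merge: [7] + [8, 10] -> [7, 8, 10]
  Split: [27, 10, 30] -> [27] and [10, 30]
    Split: [10, 30] -> [10] and [30]
    Merge: [10] + [30] -> [10, 30]
  Merge: [27] + [10, 30] -> [10, 27, 30]
Merge: [7, 8, 10] + [10, 27, 30] -> [7, 8, 10, 10, 27, 30]

Final sorted array: [7, 8, 10, 10, 27, 30]

The merge sort proceeds by recursively splitting the array and merging sorted halves.
After all merges, the sorted array is [7, 8, 10, 10, 27, 30].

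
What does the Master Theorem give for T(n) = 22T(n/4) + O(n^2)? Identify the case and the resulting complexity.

Master Theorem for T(n) = 22T(n/4) + O(n^2):

a = 22, b = 4, c = 2
log_b(a) = log_4(22) = 2.2297

Case 1: c = 2 < log_4(22) = 2.2297
T(n) = O(n^(log_4 22))

For T(n) = 22T(n/4) + O(n^2): log_4(22) = 2.2297. This is Case 1 of the Master Theorem (c < log_b(a), work dominated by leaves), giving O(n^(log_4 22)).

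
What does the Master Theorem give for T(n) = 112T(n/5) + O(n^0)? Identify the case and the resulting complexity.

Master Theorem for T(n) = 112T(n/5) + O(n^0):

a = 112, b = 5, c = 0
log_b(a) = log_5(112) = 2.9318

Case 1: c = 0 < log_5(112) = 2.9318
T(n) = O(n^(log_5 112))

For T(n) = 112T(n/5) + O(n^0): log_5(112) = 2.9318. This is Case 1 of the Master Theorem (c < log_b(a), work dominated by leaves), giving O(n^(log_5 112)).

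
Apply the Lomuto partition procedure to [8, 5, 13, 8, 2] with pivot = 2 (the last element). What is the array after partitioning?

Lomuto partition with pivot = 2:

Initial array: [8, 5, 13, 8, 2]

arr[0]=8 > 2: no swap
arr[1]=5 > 2: no swap
arr[2]=13 > 2: no swap
arr[3]=8 > 2: no swap

Place pivot at position 0: [2, 5, 13, 8, 8]
Pivot position: 0

After partitioning with pivot 2, the array becomes [2, 5, 13, 8, 8]. The pivot is placed at index 0. All elements to the left of the pivot are <= 2, and all elements to the right are > 2.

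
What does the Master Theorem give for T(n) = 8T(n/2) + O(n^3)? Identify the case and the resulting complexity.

Master Theorem for T(n) = 8T(n/2) + O(n^3):

a = 8, b = 2, c = 3
log_b(a) = log_2(8) = 3.0000

Case 2: c = 3 = log_2(8) = 3.0000
T(n) = O(n^3 log n) = O(n^3 log n)

For T(n) = 8T(n/2) + O(n^3): log_2(8) = 3.0000. This is Case 2 of the Master Theorem (c = log_b(a), equal work at all levels), giving O(n^3 log n).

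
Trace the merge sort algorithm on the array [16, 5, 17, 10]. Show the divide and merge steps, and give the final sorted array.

Merge sort trace:

Split: [16, 5, 17, 10] -> [16, 5] and [17, 10]
  Split: [16, 5] -> [16] and [5]
  Merge: [16] + [5] -> [5, 16]
  Split: [17, 10] -> [17] and [10]
  Merge: [17] + [10] -> [10, 17]
Merge: [5, 16] + [10, 17] -> [5, 10, 16, 17]

Final sorted array: [5, 10, 16, 17]

The merge sort proceeds by recursively splitting the array and merging sorted halves.
After all merges, the sorted array is [5, 10, 16, 17].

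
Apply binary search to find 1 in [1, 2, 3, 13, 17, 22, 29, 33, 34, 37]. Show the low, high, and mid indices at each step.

Binary search for 1 in [1, 2, 3, 13, 17, 22, 29, 33, 34, 37]:

lo=0, hi=9, mid=4, arr[mid]=17 -> 17 > 1, search left half
lo=0, hi=3, mid=1, arr[mid]=2 -> 2 > 1, search left half
lo=0, hi=0, mid=0, arr[mid]=1 -> Found target at index 0!

Binary search finds 1 at index 0 after 3 comparisons. The search repeatedly halves the search space by comparing with the middle element.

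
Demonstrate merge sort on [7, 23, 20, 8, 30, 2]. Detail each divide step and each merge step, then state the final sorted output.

Merge sort trace:

Split: [7, 23, 20, 8, 30, 2] -> [7, 23, 20] and [8, 30, 2]
  Split: [7, 23, 20] -> [7] and [23, 20]
    Split: [23, 20] -> [23] and [20]
    Merge: [23] + [20] -> [20, 23]
  Merge: [7] + [20, 23] -> [7, 20, 23]
  Split: [8, 30, 2] -> [8] and [30, 2]
    Split: [30, 2] -> [30] and [2]
    Merge: [30] + [2] -> [2, 30]
  Merge: [8] + [2, 30] -> [2, 8, 30]
Merge: [7, 20, 23] + [2, 8, 30] -> [2, 7, 8, 20, 23, 30]

Final sorted array: [2, 7, 8, 20, 23, 30]

The merge sort proceeds by recursively splitting the array and merging sorted halves.
After all merges, the sorted array is [2, 7, 8, 20, 23, 30].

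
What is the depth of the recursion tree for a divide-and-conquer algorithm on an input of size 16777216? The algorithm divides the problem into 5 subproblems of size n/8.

For divide and conquer with division factor 8:

Problem sizes at each level:
Level 0: 16777216
Level 1: 2097152
Level 2: 262144
Level 3: 32768
Level 4: 4096
Level 5: 512
Level 6: 64
Level 7: 8
Level 8: 1

The root is level 0 and the size-1 base case is level 8 (the tree spans levels 0 through 8, i.e. 9 levels counting the root), so the depth is the number of divisions: log_8(16777216) = 8

The recursion tree depth is log_8(16777216) = 8. At each level, the problem size is divided by 8, so it takes 8 divisions to reduce to a base case of size 1. The algorithm makes 5 recursive calls at each level.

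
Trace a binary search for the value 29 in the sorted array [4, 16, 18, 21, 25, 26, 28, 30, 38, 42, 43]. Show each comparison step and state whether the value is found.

Binary search for 29 in [4, 16, 18, 21, 25, 26, 28, 30, 38, 42, 43]:

lo=0, hi=10, mid=5, arr[mid]=26 -> 26 < 29, search right half
lo=6, hi=10, mid=8, arr[mid]=38 -> 38 > 29, search left half
lo=6, hi=7, mid=6, arr[mid]=28 -> 28 < 29, search right half
lo=7, hi=7, mid=7, arr[mid]=30 -> 30 > 29, search left half
lo=7 > hi=6, target 29 not found

Binary search determines that 29 is not in the array after 4 comparisons. The search space was exhausted without finding the target.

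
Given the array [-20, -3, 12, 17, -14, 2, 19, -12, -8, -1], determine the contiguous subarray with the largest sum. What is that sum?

Using Kadane's algorithm on [-20, -3, 12, 17, -14, 2, 19, -12, -8, -1]:

Scanning through the array:
Position 1 (value -3): max_ending_here = -3, max_so_far = -3
Position 2 (value 12): max_ending_here = 12, max_so_far = 12
Position 3 (value 17): max_ending_here = 29, max_so_far = 29
Position 4 (value -14): max_ending_here = 15, max_so_far = 29
Position 5 (value 2): max_ending_here = 17, max_so_far = 29
Position 6 (value 19): max_ending_here = 36, max_so_far = 36
Position 7 (value -12): max_ending_here = 24, max_so_far = 36
Position 8 (value -8): max_ending_here = 16, max_so_far = 36
Position 9 (value -1): max_ending_here = 15, max_so_far = 36

Maximum subarray: [12, 17, -14, 2, 19]
Maximum sum: 36

The maximum subarray is [12, 17, -14, 2, 19] with sum 36. This subarray runs from index 2 to index 6.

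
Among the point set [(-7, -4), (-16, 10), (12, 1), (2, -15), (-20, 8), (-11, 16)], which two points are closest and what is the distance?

Computing all pairwise distances among 6 points:

d((-7, -4), (-16, 10)) = 16.6433
d((-7, -4), (12, 1)) = 19.6469
d((-7, -4), (2, -15)) = 14.2127
d((-7, -4), (-20, 8)) = 17.6918
d((-7, -4), (-11, 16)) = 20.3961
d((-16, 10), (12, 1)) = 29.4109
d((-16, 10), (2, -15)) = 30.8058
d((-16, 10), (-20, 8)) = 4.4721 <-- minimum
d((-16, 10), (-11, 16)) = 7.8102
d((12, 1), (2, -15)) = 18.868
d((12, 1), (-20, 8)) = 32.7567
d((12, 1), (-11, 16)) = 27.4591
d((2, -15), (-20, 8)) = 31.8277
d((2, -15), (-11, 16)) = 33.6155
d((-20, 8), (-11, 16)) = 12.0416

Closest pair: (-16, 10) and (-20, 8) with distance 4.4721

The closest pair is (-16, 10) and (-20, 8) with Euclidean distance 4.4721. For 6 points, brute-force pairwise comparison is shown above. For large n, the divide-and-conquer algorithm (sort by x, recurse on halves, check the dividing strip) achieves O(n log n).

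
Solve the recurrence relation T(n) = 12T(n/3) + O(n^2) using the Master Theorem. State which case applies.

Master Theorem for T(n) = 12T(n/3) + O(n^2):

a = 12, b = 3, c = 2
log_b(a) = log_3(12) = 2.2619

Case 1: c = 2 < log_3(12) = 2.2619
T(n) = O(n^(log_3 12))

For T(n) = 12T(n/3) + O(n^2): log_3(12) = 2.2619. This is Case 1 of the Master Theorem (c < log_b(a), work dominated by leaves), giving O(n^(log_3 12)).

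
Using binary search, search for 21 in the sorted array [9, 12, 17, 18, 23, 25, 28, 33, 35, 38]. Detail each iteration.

Binary search for 21 in [9, 12, 17, 18, 23, 25, 28, 33, 35, 38]:

lo=0, hi=9, mid=4, arr[mid]=23 -> 23 > 21, search left half
lo=0, hi=3, mid=1, arr[mid]=12 -> 12 < 21, search right half
lo=2, hi=3, mid=2, arr[mid]=17 -> 17 < 21, search right half
lo=3, hi=3, mid=3, arr[mid]=18 -> 18 < 21, search right half
lo=4 > hi=3, target 21 not found

Binary search determines that 21 is not in the array after 4 comparisons. The search space was exhausted without finding the target.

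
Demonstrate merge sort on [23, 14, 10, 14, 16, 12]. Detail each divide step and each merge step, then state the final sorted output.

Merge sort trace:

Split: [23, 14, 10, 14, 16, 12] -> [23, 14, 10] and [14, 16, 12]
  Split: [23, 14, 10] -> [23] and [14, 10]
    Split: [14, 10] -> [14] and [10]
    Merge: [14] + [10] -> [10, 14]
  Merge: [23] + [10, 14] -> [10, 14, 23]
  Split: [14, 16, 12] -> [14] and [16, 12]
    Split: [16, 12] -> [16] and [12]
    Merge: [16] + [12] -> [12, 16]
  Merge: [14] + [12, 16] -> [12, 14, 16]
Merge: [10, 14, 23] + [12, 14, 16] -> [10, 12, 14, 14, 16, 23]

Final sorted array: [10, 12, 14, 14, 16, 23]

The merge sort proceeds by recursively splitting the array and merging sorted halves.
After all merges, the sorted array is [10, 12, 14, 14, 16, 23].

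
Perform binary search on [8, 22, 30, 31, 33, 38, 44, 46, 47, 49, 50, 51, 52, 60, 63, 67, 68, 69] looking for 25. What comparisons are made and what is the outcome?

Binary search for 25 in [8, 22, 30, 31, 33, 38, 44, 46, 47, 49, 50, 51, 52, 60, 63, 67, 68, 69]:

lo=0, hi=17, mid=8, arr[mid]=47 -> 47 > 25, search left half
lo=0, hi=7, mid=3, arr[mid]=31 -> 31 > 25, search left half
lo=0, hi=2, mid=1, arr[mid]=22 -> 22 < 25, search right half
lo=2, hi=2, mid=2, arr[mid]=30 -> 30 > 25, search left half
lo=2 > hi=1, target 25 not found

Binary search determines that 25 is not in the array after 4 comparisons. The search space was exhausted without finding the target.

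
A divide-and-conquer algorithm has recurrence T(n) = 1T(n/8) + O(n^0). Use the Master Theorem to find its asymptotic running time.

Master Theorem for T(n) = 1T(n/8) + O(n^0):

a = 1, b = 8, c = 0
log_b(a) = log_8(1) = 0.0000

Case 2: c = 0 = log_8(1) = 0.0000
T(n) = O(n^0 log n) = O(log n)

For T(n) = 1T(n/8) + O(n^0): log_8(1) = 0.0000. This is Case 2 of the Master Theorem (c = log_b(a), equal work at all levels), giving O(log n).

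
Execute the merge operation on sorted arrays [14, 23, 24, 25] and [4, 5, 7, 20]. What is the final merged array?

Merging process:

Compare 14 vs 4: take 4 from right. Merged: [4]
Compare 14 vs 5: take 5 from right. Merged: [4, 5]
Compare 14 vs 7: take 7 from right. Merged: [4, 5, 7]
Compare 14 vs 20: take 14 from left. Merged: [4, 5, 7, 14]
Compare 23 vs 20: take 20 from right. Merged: [4, 5, 7, 14, 20]
Append remaining from left: [23, 24, 25]. Merged: [4, 5, 7, 14, 20, 23, 24, 25]

Final merged array: [4, 5, 7, 14, 20, 23, 24, 25]
Total comparisons: 5

The merged array is [4, 5, 7, 14, 20, 23, 24, 25], requiring 5 comparisons. The merge step runs in O(n) time where n is the total number of elements.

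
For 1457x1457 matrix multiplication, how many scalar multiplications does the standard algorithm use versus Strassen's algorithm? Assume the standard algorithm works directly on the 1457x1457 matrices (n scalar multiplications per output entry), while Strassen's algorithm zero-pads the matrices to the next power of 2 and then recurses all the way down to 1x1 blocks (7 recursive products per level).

Matrix multiplication for 1457x1457 matrices:

Strassen's algorithm requires power-of-2 dimensions. Pad 1457x1457 to 2048x2048 (next power of 2).

Standard algorithm: 1457^3 = 3092990993 multiplications
Strassen's algorithm: 7^(log2(2048)) = 7^11 = 1977326743 multiplications
Savings: 3092990993 - 1977326743 = 1115664250 multiplications

Standard: 3092990993 multiplications (1457^3). Strassen: 1977326743 multiplications (7^11, after padding to 2048x2048). Strassen reduces 8 recursive multiplications to 7 at each level.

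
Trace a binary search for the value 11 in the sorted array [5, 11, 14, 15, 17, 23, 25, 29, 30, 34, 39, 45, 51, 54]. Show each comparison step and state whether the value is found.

Binary search for 11 in [5, 11, 14, 15, 17, 23, 25, 29, 30, 34, 39, 45, 51, 54]:

lo=0, hi=13, mid=6, arr[mid]=25 -> 25 > 11, search left half
lo=0, hi=5, mid=2, arr[mid]=14 -> 14 > 11, search left half
lo=0, hi=1, mid=0, arr[mid]=5 -> 5 < 11, search right half
lo=1, hi=1, mid=1, arr[mid]=11 -> Found target at index 1!

Binary search finds 11 at index 1 after 4 comparisons. The search repeatedly halves the search space by comparing with the middle element.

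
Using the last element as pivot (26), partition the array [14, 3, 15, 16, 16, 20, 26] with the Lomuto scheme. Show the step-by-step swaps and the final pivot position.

Lomuto partition with pivot = 26:

Initial array: [14, 3, 15, 16, 16, 20, 26]

arr[0]=14 <= 26: swap with position 0, array becomes [14, 3, 15, 16, 16, 20, 26]
arr[1]=3 <= 26: swap with position 1, array becomes [14, 3, 15, 16, 16, 20, 26]
arr[2]=15 <= 26: swap with position 2, array becomes [14, 3, 15, 16, 16, 20, 26]
arr[3]=16 <= 26: swap with position 3, array becomes [14, 3, 15, 16, 16, 20, 26]
arr[4]=16 <= 26: swap with position 4, array becomes [14, 3, 15, 16, 16, 20, 26]
arr[5]=20 <= 26: swap with position 5, array becomes [14, 3, 15, 16, 16, 20, 26]

Place pivot at position 6: [14, 3, 15, 16, 16, 20, 26]
Pivot position: 6

After partitioning with pivot 26, the array becomes [14, 3, 15, 16, 16, 20, 26]. The pivot is placed at index 6. All elements to the left of the pivot are <= 26, and all elements to the right are > 26.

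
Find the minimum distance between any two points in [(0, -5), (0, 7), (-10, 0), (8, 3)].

Computing all pairwise distances among 4 points:

d((0, -5), (0, 7)) = 12.0
d((0, -5), (-10, 0)) = 11.1803
d((0, -5), (8, 3)) = 11.3137
d((0, 7), (-10, 0)) = 12.2066
d((0, 7), (8, 3)) = 8.9443 <-- minimum
d((-10, 0), (8, 3)) = 18.2483

Closest pair: (0, 7) and (8, 3) with distance 8.9443

The closest pair is (0, 7) and (8, 3) with Euclidean distance 8.9443. For 4 points, brute-force pairwise comparison is shown above. For large n, the divide-and-conquer algorithm (sort by x, recurse on halves, check the dividing strip) achieves O(n log n).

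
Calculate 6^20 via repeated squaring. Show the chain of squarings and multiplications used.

Computing 6^20 by squaring (build up from 6^1; each line after the first costs one multiplication):

6^1 = 6
6^2 = (6^1)^2 = 6^2 = 36
6^4 = (6^2)^2 = 36^2 = 1296
6^5 = 6 * 6^4 = 6 * 1296 = 7776
6^10 = (6^5)^2 = 7776^2 = 60466176
6^20 = (6^10)^2 = 60466176^2 = 3656158440062976

Result: 3656158440062976
Multiplications needed: 5 (5 lines after 6^1)

6^20 = 3656158440062976. Using exponentiation by squaring, this requires 5 multiplications. The key idea: if the exponent is even, square the half-power; if odd, multiply by the base once.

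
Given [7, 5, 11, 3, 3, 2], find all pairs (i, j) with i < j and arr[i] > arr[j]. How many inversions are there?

Finding inversions in [7, 5, 11, 3, 3, 2]:

(0, 1): arr[0]=7 > arr[1]=5
(0, 3): arr[0]=7 > arr[3]=3
(0, 4): arr[0]=7 > arr[4]=3
(0, 5): arr[0]=7 > arr[5]=2
(1, 3): arr[1]=5 > arr[3]=3
(1, 4): arr[1]=5 > arr[4]=3
(1, 5): arr[1]=5 > arr[5]=2
(2, 3): arr[2]=11 > arr[3]=3
(2, 4): arr[2]=11 > arr[4]=3
(2, 5): arr[2]=11 > arr[5]=2
(3, 5): arr[3]=3 > arr[5]=2
(4, 5): arr[4]=3 > arr[5]=2

Total inversions: 12

The array has 12 inversion(s): (0,1), (0,3), (0,4), (0,5), (1,3), (1,4), (1,5), (2,3), (2,4), (2,5), (3,5), (4,5). Each pair (i,j) satisfies i < j and arr[i] > arr[j].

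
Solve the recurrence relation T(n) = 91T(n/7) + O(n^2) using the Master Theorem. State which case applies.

Master Theorem for T(n) = 91T(n/7) + O(n^2):

a = 91, b = 7, c = 2
log_b(a) = log_7(91) = 2.3181

Case 1: c = 2 < log_7(91) = 2.3181
T(n) = O(n^(log_7 91))

For T(n) = 91T(n/7) + O(n^2): log_7(91) = 2.3181. This is Case 1 of the Master Theorem (c < log_b(a), work dominated by leaves), giving O(n^(log_7 91)).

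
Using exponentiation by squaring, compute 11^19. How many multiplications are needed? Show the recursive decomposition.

Computing 11^19 by squaring (build up from 11^1; each line after the first costs one multiplication):

11^1 = 11
11^2 = (11^1)^2 = 11^2 = 121
11^4 = (11^2)^2 = 121^2 = 14641
11^8 = (11^4)^2 = 14641^2 = 214358881
11^9 = 11 * 11^8 = 11 * 214358881 = 2357947691
11^18 = (11^9)^2 = 2357947691^2 = 5559917313492231481
11^19 = 11 * 11^18 = 11 * 5559917313492231481 = 61159090448414546291

Result: 61159090448414546291
Multiplications needed: 6 (6 lines after 11^1)

11^19 = 61159090448414546291. Using exponentiation by squaring, this requires 6 multiplications. The key idea: if the exponent is even, square the half-power; if odd, multiply by the base once.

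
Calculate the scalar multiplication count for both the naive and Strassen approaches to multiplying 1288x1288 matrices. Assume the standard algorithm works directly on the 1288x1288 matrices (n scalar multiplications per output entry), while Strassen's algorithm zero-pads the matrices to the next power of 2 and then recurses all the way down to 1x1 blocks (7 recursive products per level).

Matrix multiplication for 1288x1288 matrices:

Strassen's algorithm requires power-of-2 dimensions. Pad 1288x1288 to 2048x2048 (next power of 2).

Standard algorithm: 1288^3 = 2136719872 multiplications
Strassen's algorithm: 7^(log2(2048)) = 7^11 = 1977326743 multiplications
Savings: 2136719872 - 1977326743 = 159393129 multiplications

Standard: 2136719872 multiplications (1288^3). Strassen: 1977326743 multiplications (7^11, after padding to 2048x2048). Strassen reduces 8 recursive multiplications to 7 at each level.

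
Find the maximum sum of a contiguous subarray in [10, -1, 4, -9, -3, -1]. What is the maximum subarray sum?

Using Kadane's algorithm on [10, -1, 4, -9, -3, -1]:

Scanning through the array:
Position 1 (value -1): max_ending_here = 9, max_so_far = 10
Position 2 (value 4): max_ending_here = 13, max_so_far = 13
Position 3 (value -9): max_ending_here = 4, max_so_far = 13
Position 4 (value -3): max_ending_here = 1, max_so_far = 13
Position 5 (value -1): max_ending_here = 0, max_so_far = 13

Maximum subarray: [10, -1, 4]
Maximum sum: 13

The maximum subarray is [10, -1, 4] with sum 13. This subarray runs from index 0 to index 2.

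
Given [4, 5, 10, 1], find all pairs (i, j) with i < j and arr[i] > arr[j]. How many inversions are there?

Finding inversions in [4, 5, 10, 1]:

(0, 3): arr[0]=4 > arr[3]=1
(1, 3): arr[1]=5 > arr[3]=1
(2, 3): arr[2]=10 > arr[3]=1

Total inversions: 3

The array has 3 inversion(s): (0,3), (1,3), (2,3). Each pair (i,j) satisfies i < j and arr[i] > arr[j].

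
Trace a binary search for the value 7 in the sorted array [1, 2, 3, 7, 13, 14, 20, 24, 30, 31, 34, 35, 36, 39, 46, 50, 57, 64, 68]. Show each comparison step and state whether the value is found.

Binary search for 7 in [1, 2, 3, 7, 13, 14, 20, 24, 30, 31, 34, 35, 36, 39, 46, 50, 57, 64, 68]:

lo=0, hi=18, mid=9, arr[mid]=31 -> 31 > 7, search left half
lo=0, hi=8, mid=4, arr[mid]=13 -> 13 > 7, search left half
lo=0, hi=3, mid=1, arr[mid]=2 -> 2 < 7, search right half
lo=2, hi=3, mid=2, arr[mid]=3 -> 3 < 7, search right half
lo=3, hi=3, mid=3, arr[mid]=7 -> Found target at index 3!

Binary search finds 7 at index 3 after 5 comparisons. The search repeatedly halves the search space by comparing with the middle element.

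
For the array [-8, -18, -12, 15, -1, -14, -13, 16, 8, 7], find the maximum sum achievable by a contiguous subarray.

Using Kadane's algorithm on [-8, -18, -12, 15, -1, -14, -13, 16, 8, 7]:

Scanning through the array:
Position 1 (value -18): max_ending_here = -18, max_so_far = -8
Position 2 (value -12): max_ending_here = -12, max_so_far = -8
Position 3 (value 15): max_ending_here = 15, max_so_far = 15
Position 4 (value -1): max_ending_here = 14, max_so_far = 15
Position 5 (value -14): max_ending_here = 0, max_so_far = 15
Position 6 (value -13): max_ending_here = -13, max_so_far = 15
Position 7 (value 16): max_ending_here = 16, max_so_far = 16
Position 8 (value 8): max_ending_here = 24, max_so_far = 24
Position 9 (value 7): max_ending_here = 31, max_so_far = 31

Maximum subarray: [16, 8, 7]
Maximum sum: 31

The maximum subarray is [16, 8, 7] with sum 31. This subarray runs from index 7 to index 9.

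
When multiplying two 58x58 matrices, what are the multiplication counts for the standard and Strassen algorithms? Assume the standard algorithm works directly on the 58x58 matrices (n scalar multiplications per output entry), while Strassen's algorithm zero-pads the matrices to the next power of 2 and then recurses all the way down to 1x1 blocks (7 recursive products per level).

Matrix multiplication for 58x58 matrices:

Strassen's algorithm requires power-of-2 dimensions. Pad 58x58 to 64x64 (next power of 2).

Standard algorithm: 58^3 = 195112 multiplications
Strassen's algorithm: 7^(log2(64)) = 7^6 = 117649 multiplications
Savings: 195112 - 117649 = 77463 multiplications

Standard: 195112 multiplications (58^3). Strassen: 117649 multiplications (7^6, after padding to 64x64). Strassen reduces 8 recursive multiplications to 7 at each level.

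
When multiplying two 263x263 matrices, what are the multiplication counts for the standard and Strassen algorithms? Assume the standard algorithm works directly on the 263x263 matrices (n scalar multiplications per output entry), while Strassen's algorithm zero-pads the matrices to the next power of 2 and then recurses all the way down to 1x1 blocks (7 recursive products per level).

Matrix multiplication for 263x263 matrices:

Strassen's algorithm requires power-of-2 dimensions. Pad 263x263 to 512x512 (next power of 2).

Standard algorithm: 263^3 = 18191447 multiplications
Strassen's algorithm: 7^(log2(512)) = 7^9 = 40353607 multiplications
Difference: 18191447 - 40353607 = -22162160 (Strassen uses MORE here due to padding overhead — for small or just-over-power-of-2 n, padding can outweigh the per-level savings)

Standard: 18191447 multiplications (263^3). Strassen: 40353607 multiplications (7^9, after padding to 512x512). Strassen reduces 8 recursive multiplications to 7 at each level.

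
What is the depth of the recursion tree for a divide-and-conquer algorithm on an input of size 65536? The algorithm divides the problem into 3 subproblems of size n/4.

For divide and conquer with division factor 4:

Problem sizes at each level:
Level 0: 65536
Level 1: 16384
Level 2: 4096
Level 3: 1024
Level 4: 256
Level 5: 64
Level 6: 16
Level 7: 4
Level 8: 1

The root is level 0 and the size-1 base case is level 8 (the tree spans levels 0 through 8, i.e. 9 levels counting the root), so the depth is the number of divisions: log_4(65536) = 8

The recursion tree depth is log_4(65536) = 8. At each level, the problem size is divided by 4, so it takes 8 divisions to reduce to a base case of size 1. The algorithm makes 3 recursive calls at each level.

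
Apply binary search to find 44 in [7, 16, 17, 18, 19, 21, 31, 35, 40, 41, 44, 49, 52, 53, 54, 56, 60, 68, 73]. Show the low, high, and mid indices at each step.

Binary search for 44 in [7, 16, 17, 18, 19, 21, 31, 35, 40, 41, 44, 49, 52, 53, 54, 56, 60, 68, 73]:

lo=0, hi=18, mid=9, arr[mid]=41 -> 41 < 44, search right half
lo=10, hi=18, mid=14, arr[mid]=54 -> 54 > 44, search left half
lo=10, hi=13, mid=11, arr[mid]=49 -> 49 > 44, search left half
lo=10, hi=10, mid=10, arr[mid]=44 -> Found target at index 10!

Binary search finds 44 at index 10 after 4 comparisons. The search repeatedly halves the search space by comparing with the middle element.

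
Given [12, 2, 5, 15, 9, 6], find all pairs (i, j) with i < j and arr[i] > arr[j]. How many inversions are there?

Finding inversions in [12, 2, 5, 15, 9, 6]:

(0, 1): arr[0]=12 > arr[1]=2
(0, 2): arr[0]=12 > arr[2]=5
(0, 4): arr[0]=12 > arr[4]=9
(0, 5): arr[0]=12 > arr[5]=6
(3, 4): arr[3]=15 > arr[4]=9
(3, 5): arr[3]=15 > arr[5]=6
(4, 5): arr[4]=9 > arr[5]=6

Total inversions: 7

The array has 7 inversion(s): (0,1), (0,2), (0,4), (0,5), (3,4), (3,5), (4,5). Each pair (i,j) satisfies i < j and arr[i] > arr[j].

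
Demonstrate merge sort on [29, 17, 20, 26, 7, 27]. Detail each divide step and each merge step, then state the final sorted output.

Merge sort trace:

Split: [29, 17, 20, 26, 7, 27] -> [29, 17, 20] and [26, 7, 27]
  Split: [29, 17, 20] -> [29] and [17, 20]
    Split: [17, 20] -> [17] and [20]
    Merge: [17] + [20] -> [17, 20]
  Merge: [29] + [17, 20] -> [17, 20, 29]
  Split: [26, 7, 27] -> [26] and [7, 27]
    Split: [7, 27] -> [7] and [27]
    Merge: [7] + [27] -> [7, 27]
  Merge: [26] + [7, 27] -> [7, 26, 27]
Merge: [17, 20, 29] + [7, 26, 27] -> [7, 17, 20, 26, 27, 29]

Final sorted array: [7, 17, 20, 26, 27, 29]

The merge sort proceeds by recursively splitting the array and merging sorted halves.
After all merges, the sorted array is [7, 17, 20, 26, 27, 29].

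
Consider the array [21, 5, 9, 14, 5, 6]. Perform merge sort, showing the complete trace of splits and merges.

Merge sort trace:

Split: [21, 5, 9, 14, 5, 6] -> [21, 5, 9] and [14, 5, 6]
  Split: [21, 5, 9] -> [21] and [5, 9]
    Split: [5, 9] -> [5] and [9]
    Merge: [5] + [9] -> [5, 9]
  Merge: [21] + [5, 9] -> [5, 9, 21]
  Split: [14, 5, 6] -> [14] and [5, 6]
    Split: [5, 6] -> [5] and [6]
    Merge: [5] + [6] -> [5, 6]
  Merge: [14] + [5, 6] -> [5, 6, 14]
Merge: [5, 9, 21] + [5, 6, 14] -> [5, 5, 6, 9, 14, 21]

Final sorted array: [5, 5, 6, 9, 14, 21]

The merge sort proceeds by recursively splitting the array and merging sorted halves.
After all merges, the sorted array is [5, 5, 6, 9, 14, 21].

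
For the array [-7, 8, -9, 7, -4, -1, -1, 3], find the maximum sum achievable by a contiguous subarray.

Using Kadane's algorithm on [-7, 8, -9, 7, -4, -1, -1, 3]:

Scanning through the array:
Position 1 (value 8): max_ending_here = 8, max_so_far = 8
Position 2 (value -9): max_ending_here = -1, max_so_far = 8
Position 3 (value 7): max_ending_here = 7, max_so_far = 8
Position 4 (value -4): max_ending_here = 3, max_so_far = 8
Position 5 (value -1): max_ending_here = 2, max_so_far = 8
Position 6 (value -1): max_ending_here = 1, max_so_far = 8
Position 7 (value 3): max_ending_here = 4, max_so_far = 8

Maximum subarray: [8]
Maximum sum: 8

The maximum subarray is [8] with sum 8. This subarray runs from index 1 to index 1.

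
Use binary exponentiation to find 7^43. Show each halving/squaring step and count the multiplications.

Computing 7^43 by squaring (build up from 7^1; each line after the first costs one multiplication):

7^1 = 7
7^2 = (7^1)^2 = 7^2 = 49
7^4 = (7^2)^2 = 49^2 = 2401
7^5 = 7 * 7^4 = 7 * 2401 = 16807
7^10 = (7^5)^2 = 16807^2 = 282475249
7^20 = (7^10)^2 = 282475249^2 = 79792266297612001
7^21 = 7 * 7^20 = 7 * 79792266297612001 = 558545864083284007
7^42 = (7^21)^2 = 558545864083284007^2 = 311973482284542371301330321821976049
7^43 = 7 * 7^42 = 7 * 311973482284542371301330321821976049 = 2183814375991796599109312252753832343

Result: 2183814375991796599109312252753832343
Multiplications needed: 8 (8 lines after 7^1)

7^43 = 2183814375991796599109312252753832343. Using exponentiation by squaring, this requires 8 multiplications. The key idea: if the exponent is even, square the half-power; if odd, multiply by the base once.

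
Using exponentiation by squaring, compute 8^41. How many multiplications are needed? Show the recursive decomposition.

Computing 8^41 by squaring (build up from 8^1; each line after the first costs one multiplication):

8^1 = 8
8^2 = (8^1)^2 = 8^2 = 64
8^4 = (8^2)^2 = 64^2 = 4096
8^5 = 8 * 8^4 = 8 * 4096 = 32768
8^10 = (8^5)^2 = 32768^2 = 1073741824
8^20 = (8^10)^2 = 1073741824^2 = 1152921504606846976
8^40 = (8^20)^2 = 1152921504606846976^2 = 1329227995784915872903807060280344576
8^41 = 8 * 8^40 = 8 * 1329227995784915872903807060280344576 = 10633823966279326983230456482242756608

Result: 10633823966279326983230456482242756608
Multiplications needed: 7 (7 lines after 8^1)

8^41 = 10633823966279326983230456482242756608. Using exponentiation by squaring, this requires 7 multiplications. The key idea: if the exponent is even, square the half-power; if odd, multiply by the base once.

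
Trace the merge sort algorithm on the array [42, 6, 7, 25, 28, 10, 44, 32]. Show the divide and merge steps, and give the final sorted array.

Merge sort trace:

Split: [42, 6, 7, 25, 28, 10, 44, 32] -> [42, 6, 7, 25] and [28, 10, 44, 32]
  Split: [42, 6, 7, 25] -> [42, 6] and [7, 25]
    Split: [42, 6] -> [42] and [6]
    Merge: [42] + [6] -> [6, 42]
    Split: [7, 25] -> [7] and [25]
    Merge: [7] + [25] -> [7, 25]
  Merge: [6, 42] + [7, 25] -> [6, 7, 25, 42]
  Split: [28, 10, 44, 32] -> [28, 10] and [44, 32]
    Split: [28, 10] -> [28] and [10]
    Merge: [28] + [10] -> [10, 28]
    Split: [44, 32] -> [44] and [32]
    Merge: [44] + [32] -> [32, 44]
  Merge: [10, 28] + [32, 44] -> [10, 28, 32, 44]
Merge: [6, 7, 25, 42] + [10, 28, 32, 44] -> [6, 7, 10, 25, 28, 32, 42, 44]

Final sorted array: [6, 7, 10, 25, 28, 32, 42, 44]

The merge sort proceeds by recursively splitting the array and merging sorted halves.
After all merges, the sorted array is [6, 7, 10, 25, 28, 32, 42, 44].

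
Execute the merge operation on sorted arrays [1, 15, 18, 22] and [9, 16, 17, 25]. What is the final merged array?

Merging process:

Compare 1 vs 9: take 1 from left. Merged: [1]
Compare 15 vs 9: take 9 from right. Merged: [1, 9]
Compare 15 vs 16: take 15 from left. Merged: [1, 9, 15]
Compare 18 vs 16: take 16 from right. Merged: [1, 9, 15, 16]
Compare 18 vs 17: take 17 from right. Merged: [1, 9, 15, 16, 17]
Compare 18 vs 25: take 18 from left. Merged: [1, 9, 15, 16, 17, 18]
Compare 22 vs 25: take 22 from left. Merged: [1, 9, 15, 16, 17, 18, 22]
Append remaining from right: [25]. Merged: [1, 9, 15, 16, 17, 18, 22, 25]

Final merged array: [1, 9, 15, 16, 17, 18, 22, 25]
Total comparisons: 7

The merged array is [1, 9, 15, 16, 17, 18, 22, 25], requiring 7 comparisons. The merge step runs in O(n) time where n is the total number of elements.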